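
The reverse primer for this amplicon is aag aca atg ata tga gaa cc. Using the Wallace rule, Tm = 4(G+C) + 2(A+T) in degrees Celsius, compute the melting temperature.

54°C

Counting bases: C=3, A=10, T=3, G=4
A+T = 13, G+C = 7
Tm = 2(13) + 4(7) = 26 + 28 = 54°C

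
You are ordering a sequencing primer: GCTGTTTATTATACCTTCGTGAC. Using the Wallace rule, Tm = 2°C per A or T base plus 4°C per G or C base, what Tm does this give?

64°C

Scanning the sequence gives A=4, C=5, T=10, G=4.
So N_AT = 14 and N_GC = 9.
Tm = 2(14) + 4(9) = 28 + 36 = 64°C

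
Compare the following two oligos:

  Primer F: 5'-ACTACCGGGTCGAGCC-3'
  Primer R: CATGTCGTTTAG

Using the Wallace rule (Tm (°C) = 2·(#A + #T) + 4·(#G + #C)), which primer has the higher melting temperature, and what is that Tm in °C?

Primer F: A+T=5, G+C=11 → Tm = 2(5)+4(11) = 54°C
Primer R: A+T=7, G+C=5 → Tm = 2(7)+4(5) = 34°C
54°C vs 34°C → primer F is higher.

Primer F, 54°C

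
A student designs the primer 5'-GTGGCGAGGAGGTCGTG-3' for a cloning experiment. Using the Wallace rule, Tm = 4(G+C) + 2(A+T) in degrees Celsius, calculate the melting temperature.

58°C

Scanning the sequence gives C=2, T=3, G=10, A=2.
So N_AT = 5 and N_GC = 12.
Tm = 2(5) + 4(12) = 10 + 48 = 58°C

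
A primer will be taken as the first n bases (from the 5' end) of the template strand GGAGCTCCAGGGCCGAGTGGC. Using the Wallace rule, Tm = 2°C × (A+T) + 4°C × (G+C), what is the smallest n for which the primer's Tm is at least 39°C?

First 11 bases: GGAGCTCCAGG → Tm = 38°C (< 39°C)
First 12 bases: GGAGCTCCAGGG → Tm = 42°C (≥ 39°C)
Since every base adds ≥2°C, Tm only increases with n, so the threshold is first crossed at n = 12.

n = 12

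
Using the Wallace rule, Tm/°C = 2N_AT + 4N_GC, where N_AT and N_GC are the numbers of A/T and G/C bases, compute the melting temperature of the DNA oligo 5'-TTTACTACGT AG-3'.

32°C

Counting bases: T=5, G=2, C=2, A=3
AT pairs contribute 8, GC pairs contribute 4.
Tm = 2(8) + 4(4) = 16 + 16 = 32°C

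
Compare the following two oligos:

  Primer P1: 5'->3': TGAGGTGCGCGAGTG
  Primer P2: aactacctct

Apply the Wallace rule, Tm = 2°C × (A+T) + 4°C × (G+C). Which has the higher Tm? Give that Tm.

Primer P1, 50°C

Primer P1: A+T=5, G+C=10 → Tm = 2(5)+4(10) = 50°C
Primer P2: A+T=6, G+C=4 → Tm = 2(6)+4(4) = 28°C
50°C vs 28°C → primer P1 is higher.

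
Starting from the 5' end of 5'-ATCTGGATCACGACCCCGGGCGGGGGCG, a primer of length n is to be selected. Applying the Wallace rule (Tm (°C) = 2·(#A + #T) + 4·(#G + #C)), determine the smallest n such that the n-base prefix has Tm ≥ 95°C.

n = 28

First 27 bases: ATCTGGATCACGACCCCGGGCGGGGGC → Tm = 94°C (< 95°C)
First 28 bases: ATCTGGATCACGACCCCGGGCGGGGGCG → Tm = 98°C (≥ 95°C)
Since every base adds ≥2°C, Tm only increases with n, so the threshold is first crossed at n = 28.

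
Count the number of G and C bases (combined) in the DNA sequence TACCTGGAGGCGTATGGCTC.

G=7, C=5, A=3, T=5
Total G or C: 7 + 5 = 12

12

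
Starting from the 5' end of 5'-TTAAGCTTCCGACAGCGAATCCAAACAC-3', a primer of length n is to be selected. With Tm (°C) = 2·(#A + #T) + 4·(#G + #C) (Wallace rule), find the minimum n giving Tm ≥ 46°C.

First 15 bases: TTAAGCTTCCGACAG → Tm = 44°C (< 46°C)
First 16 bases: TTAAGCTTCCGACAGC → Tm = 48°C (≥ 46°C)
Since every base adds ≥2°C, Tm only increases with n, so the threshold is first crossed at n = 16.

n = 16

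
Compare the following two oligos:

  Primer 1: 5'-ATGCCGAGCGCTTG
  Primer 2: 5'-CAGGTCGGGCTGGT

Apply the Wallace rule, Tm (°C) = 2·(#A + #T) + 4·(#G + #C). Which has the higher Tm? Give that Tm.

Primer 2, 48°C

Primer 1: A+T=5, G+C=9 → Tm = 2(5)+4(9) = 46°C
Primer 2: A+T=4, G+C=10 → Tm = 2(4)+4(10) = 48°C
46°C vs 48°C → primer 2 is higher.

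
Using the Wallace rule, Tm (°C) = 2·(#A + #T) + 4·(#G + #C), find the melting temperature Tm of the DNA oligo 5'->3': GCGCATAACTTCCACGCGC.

Counting bases: A=4, T=3, G=4, C=8
So N_AT = 7 and N_GC = 12.
Tm = 2(7) + 4(12) = 14 + 48 = 62°C

62°C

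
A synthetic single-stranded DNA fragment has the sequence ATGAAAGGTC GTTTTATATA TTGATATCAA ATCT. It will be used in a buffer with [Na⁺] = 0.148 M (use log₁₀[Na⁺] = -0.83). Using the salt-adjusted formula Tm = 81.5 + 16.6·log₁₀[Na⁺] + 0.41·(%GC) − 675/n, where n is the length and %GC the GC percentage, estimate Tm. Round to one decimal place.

Length n = 34. A=12, C=3, G=5, T=14
G+C = 8, so %GC = 8/34 × 100 = 23.529%
Salt term: 16.6 × (-0.83) = -13.778
GC term: 0.41 × 23.529 = 9.647; length term: −675/34 = −19.853
Tm = 81.5 + (-13.778) + 9.647 − 19.853 = 57.516 → 57.5°C

57.5°C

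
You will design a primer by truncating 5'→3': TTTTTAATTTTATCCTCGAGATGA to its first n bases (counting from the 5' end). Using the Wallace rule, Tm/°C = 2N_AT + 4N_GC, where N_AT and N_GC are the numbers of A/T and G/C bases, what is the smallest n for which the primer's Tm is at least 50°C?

n = 20

First 19 bases: TTTTTAATTTTATCCTCGA → Tm = 46°C (< 50°C)
First 20 bases: TTTTTAATTTTATCCTCGAG → Tm = 50°C (≥ 50°C)
Since every base adds ≥2°C, Tm only increases with n, so the threshold is first crossed at n = 20.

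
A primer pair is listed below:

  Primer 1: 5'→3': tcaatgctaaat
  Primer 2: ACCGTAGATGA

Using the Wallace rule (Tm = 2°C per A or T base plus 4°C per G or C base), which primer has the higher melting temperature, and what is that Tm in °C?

Primer 1: A+T=9, G+C=3 → Tm = 2(9)+4(3) = 30°C
Primer 2: A+T=6, G+C=5 → Tm = 2(6)+4(5) = 32°C
30°C vs 32°C → primer 2 is higher.

Primer 2, 32°C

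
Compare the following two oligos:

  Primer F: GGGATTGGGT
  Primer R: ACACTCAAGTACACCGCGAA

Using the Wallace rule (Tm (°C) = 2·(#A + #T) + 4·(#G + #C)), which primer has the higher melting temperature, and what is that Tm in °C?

Primer F: A+T=4, G+C=6 → Tm = 2(4)+4(6) = 32°C
Primer R: A+T=10, G+C=10 → Tm = 2(10)+4(10) = 60°C
32°C vs 60°C → primer R is higher.

Primer R, 60°C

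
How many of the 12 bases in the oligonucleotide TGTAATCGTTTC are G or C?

4

Scanning the sequence gives C=2, T=6, G=2, A=2.
Total G or C: 2 + 2 = 4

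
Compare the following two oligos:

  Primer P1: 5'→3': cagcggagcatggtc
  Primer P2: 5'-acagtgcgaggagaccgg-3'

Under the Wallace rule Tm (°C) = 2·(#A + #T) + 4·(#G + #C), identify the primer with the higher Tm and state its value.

Primer P2, 60°C

Primer P1: A+T=5, G+C=10 → Tm = 2(5)+4(10) = 50°C
Primer P2: A+T=6, G+C=12 → Tm = 2(6)+4(12) = 60°C
50°C vs 60°C → primer P2 is higher.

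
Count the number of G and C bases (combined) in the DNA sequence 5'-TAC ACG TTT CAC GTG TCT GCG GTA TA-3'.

12

Counting bases: G=6, C=6, T=9, A=5
G+C = 6 + 6 = 12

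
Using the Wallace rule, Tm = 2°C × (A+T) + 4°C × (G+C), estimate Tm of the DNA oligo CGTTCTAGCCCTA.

Base counts: C=5, A=2, G=2, T=4
AT pairs contribute 6, GC pairs contribute 7.
Tm = 2×6 + 4×7 = 40°C

40°C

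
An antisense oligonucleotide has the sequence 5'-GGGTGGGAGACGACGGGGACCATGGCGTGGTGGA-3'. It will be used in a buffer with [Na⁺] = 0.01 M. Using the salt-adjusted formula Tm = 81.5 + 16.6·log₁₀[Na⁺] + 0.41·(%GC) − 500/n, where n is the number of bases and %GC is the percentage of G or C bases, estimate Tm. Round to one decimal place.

62.5°C

Length n = 34. C=5, T=4, A=6, G=19
G+C = 24, so %GC = 24/34 × 100 = 70.588%
Salt term: 16.6 × (-2) = -33.2
GC term: 0.41 × 70.588 = 28.941; length term: −500/34 = −14.706
Tm = 81.5 + (-33.2) + 28.941 − 14.706 = 62.535 → 62.5°C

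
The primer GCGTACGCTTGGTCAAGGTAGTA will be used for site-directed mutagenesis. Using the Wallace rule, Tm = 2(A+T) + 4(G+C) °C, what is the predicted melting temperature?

70°C

Counting bases: G=8, A=5, T=6, C=4
So N_AT = 11 and N_GC = 12.
Tm = 4·12 + 2·11 = 48 + 22 = 70°C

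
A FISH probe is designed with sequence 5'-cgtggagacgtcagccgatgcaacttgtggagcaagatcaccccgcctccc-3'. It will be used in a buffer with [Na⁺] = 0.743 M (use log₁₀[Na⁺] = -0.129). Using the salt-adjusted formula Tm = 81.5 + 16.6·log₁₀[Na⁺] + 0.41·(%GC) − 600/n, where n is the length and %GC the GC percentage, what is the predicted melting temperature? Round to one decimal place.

93.3°C

Length n = 51. Counting bases: G=14, A=11, C=18, T=8
G+C = 32, so %GC = 32/51 × 100 = 62.745%
Salt term: 16.6 × (-0.129) = -2.141
GC term: 0.41 × 62.745 = 25.725; length term: −600/51 = −11.765
Tm = 81.5 + (-2.141) + 25.725 − 11.765 = 93.319 → 93.3°C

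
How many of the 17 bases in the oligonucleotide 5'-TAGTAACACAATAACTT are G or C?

Base counts: A=8, C=3, G=1, T=5
Total G or C: 1 + 3 = 4

4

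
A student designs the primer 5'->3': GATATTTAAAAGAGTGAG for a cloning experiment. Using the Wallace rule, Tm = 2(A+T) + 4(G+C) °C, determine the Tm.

46°C

G=5, A=8, C=0, T=5
A+T = 13, G+C = 5
Tm = 2×13 + 4×5 = 46°C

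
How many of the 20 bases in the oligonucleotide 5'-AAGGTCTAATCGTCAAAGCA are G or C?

8

Base counts: G=4, A=8, C=4, T=4
Total G or C: 4 + 4 = 8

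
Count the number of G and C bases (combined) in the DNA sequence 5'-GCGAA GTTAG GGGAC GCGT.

Base counts: A=4, C=3, G=9, T=3
Total G or C: 9 + 3 = 12

12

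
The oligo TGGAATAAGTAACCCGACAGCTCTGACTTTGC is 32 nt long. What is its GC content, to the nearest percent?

47%

T=8, G=7, A=9, C=8
G+C = 7 + 8 = 15 out of 32 bases
%GC = 15/32 × 100 = 46.88% ≈ 47%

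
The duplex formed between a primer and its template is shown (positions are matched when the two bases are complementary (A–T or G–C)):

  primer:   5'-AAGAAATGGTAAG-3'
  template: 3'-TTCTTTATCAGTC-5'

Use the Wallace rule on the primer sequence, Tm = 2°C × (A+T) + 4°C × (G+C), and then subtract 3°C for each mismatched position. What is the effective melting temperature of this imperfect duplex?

28°C

Primer base counts: A=7, T=2, G=4, C=0 → A+T=9, G+C=4
Perfect-match Tm = 2(9) + 4(4) = 18 + 16 = 34°C
Mismatches (positions where the bases are not complementary): 2 (at positions 8, 11)
Effective Tm = 34 − 2×3 = 34 − 6 = 28°C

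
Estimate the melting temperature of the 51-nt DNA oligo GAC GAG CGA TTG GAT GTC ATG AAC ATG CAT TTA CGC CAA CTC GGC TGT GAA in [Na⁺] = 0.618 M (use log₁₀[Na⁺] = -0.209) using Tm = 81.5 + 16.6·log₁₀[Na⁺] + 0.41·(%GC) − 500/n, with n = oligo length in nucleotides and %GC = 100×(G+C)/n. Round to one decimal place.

88.3°C

Length n = 51. A=14, C=11, T=12, G=14
G+C = 25, so %GC = 25/51 × 100 = 49.02%
Salt term: 16.6 × (-0.209) = -3.469
GC term: 0.41 × 49.02 = 20.098; length term: −500/51 = −9.804
Tm = 81.5 + (-3.469) + 20.098 − 9.804 = 88.325 → 88.3°C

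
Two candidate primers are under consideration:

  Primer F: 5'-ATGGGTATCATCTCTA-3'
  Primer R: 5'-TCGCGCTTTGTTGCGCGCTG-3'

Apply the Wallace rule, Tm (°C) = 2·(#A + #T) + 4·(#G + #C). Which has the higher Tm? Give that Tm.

Primer F: A+T=10, G+C=6 → Tm = 2(10)+4(6) = 44°C
Primer R: A+T=7, G+C=13 → Tm = 2(7)+4(13) = 66°C
44°C vs 66°C → primer R is higher.

Primer R, 66°C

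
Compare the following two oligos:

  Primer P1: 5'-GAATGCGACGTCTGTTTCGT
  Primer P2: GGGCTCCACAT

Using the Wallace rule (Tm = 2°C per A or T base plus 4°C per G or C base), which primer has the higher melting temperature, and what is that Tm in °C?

Primer P1, 60°C

Primer P1: A+T=10, G+C=10 → Tm = 2(10)+4(10) = 60°C
Primer P2: A+T=4, G+C=7 → Tm = 2(4)+4(7) = 36°C
60°C vs 36°C → primer P1 is higher.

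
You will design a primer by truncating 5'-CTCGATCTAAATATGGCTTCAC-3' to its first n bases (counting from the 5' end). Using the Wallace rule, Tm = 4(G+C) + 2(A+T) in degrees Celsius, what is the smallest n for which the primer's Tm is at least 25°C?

n = 9

First 8 bases: CTCGATCT → Tm = 24°C (< 25°C)
First 9 bases: CTCGATCTA → Tm = 26°C (≥ 25°C)
Since every base adds ≥2°C, Tm only increases with n, so the threshold is first crossed at n = 9.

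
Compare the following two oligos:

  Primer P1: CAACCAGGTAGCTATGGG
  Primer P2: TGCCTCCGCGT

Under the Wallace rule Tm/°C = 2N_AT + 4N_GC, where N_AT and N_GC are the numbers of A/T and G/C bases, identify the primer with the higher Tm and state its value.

Primer P1, 56°C

Primer P1: A+T=8, G+C=10 → Tm = 2(8)+4(10) = 56°C
Primer P2: A+T=3, G+C=8 → Tm = 2(3)+4(8) = 38°C
56°C vs 38°C → primer P1 is higher.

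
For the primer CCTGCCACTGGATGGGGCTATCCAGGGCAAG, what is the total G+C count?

Counting bases: C=9, G=11, T=5, A=6
G+C = 11 + 9 = 20

20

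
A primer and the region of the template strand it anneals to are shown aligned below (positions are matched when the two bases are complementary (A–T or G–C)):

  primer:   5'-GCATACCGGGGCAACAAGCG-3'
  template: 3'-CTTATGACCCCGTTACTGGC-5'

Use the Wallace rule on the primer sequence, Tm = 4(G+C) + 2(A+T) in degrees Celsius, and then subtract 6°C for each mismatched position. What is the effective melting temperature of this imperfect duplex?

36°C

Primer base counts: A=6, T=1, G=7, C=6 → A+T=7, G+C=13
Perfect-match Tm = 2(7) + 4(13) = 14 + 52 = 66°C
Mismatches (positions where the bases are not complementary): 5 (at positions 2, 7, 15, 16, 18)
Effective Tm = 66 − 5×6 = 66 − 30 = 36°C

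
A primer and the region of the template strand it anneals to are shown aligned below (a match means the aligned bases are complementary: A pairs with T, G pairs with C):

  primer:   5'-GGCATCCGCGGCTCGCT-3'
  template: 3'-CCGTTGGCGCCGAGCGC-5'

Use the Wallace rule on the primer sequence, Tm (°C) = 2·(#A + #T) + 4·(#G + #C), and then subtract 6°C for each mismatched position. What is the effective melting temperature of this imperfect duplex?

Primer base counts: A=1, T=3, G=6, C=7 → A+T=4, G+C=13
Perfect-match Tm = 2(4) + 4(13) = 8 + 52 = 60°C
Mismatches (positions where the bases are not complementary): 2 (at positions 5, 17)
Effective Tm = 60 − 2×6 = 60 − 12 = 48°C

48°C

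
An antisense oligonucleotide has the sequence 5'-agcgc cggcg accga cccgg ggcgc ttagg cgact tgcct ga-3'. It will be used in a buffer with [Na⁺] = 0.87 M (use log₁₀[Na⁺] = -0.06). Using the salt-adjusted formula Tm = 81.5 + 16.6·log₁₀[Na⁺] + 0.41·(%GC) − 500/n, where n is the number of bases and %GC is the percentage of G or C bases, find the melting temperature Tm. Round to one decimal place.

Length n = 42. A=6, C=15, T=5, G=16
G+C = 31, so %GC = 31/42 × 100 = 73.81%
Salt term: 16.6 × (-0.06) = -0.996
GC term: 0.41 × 73.81 = 30.262; length term: −500/42 = −11.905
Tm = 81.5 + (-0.996) + 30.262 − 11.905 = 98.861 → 98.9°C

98.9°C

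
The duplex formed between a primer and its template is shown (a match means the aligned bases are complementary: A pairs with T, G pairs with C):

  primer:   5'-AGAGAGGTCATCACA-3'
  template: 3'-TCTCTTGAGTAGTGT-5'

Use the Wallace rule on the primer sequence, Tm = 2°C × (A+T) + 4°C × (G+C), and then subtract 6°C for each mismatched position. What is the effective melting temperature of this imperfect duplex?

32°C

Primer base counts: A=6, T=2, G=4, C=3 → A+T=8, G+C=7
Perfect-match Tm = 2(8) + 4(7) = 16 + 28 = 44°C
Mismatches (positions where the bases are not complementary): 2 (at positions 6, 7)
Effective Tm = 44 − 2×6 = 44 − 12 = 32°C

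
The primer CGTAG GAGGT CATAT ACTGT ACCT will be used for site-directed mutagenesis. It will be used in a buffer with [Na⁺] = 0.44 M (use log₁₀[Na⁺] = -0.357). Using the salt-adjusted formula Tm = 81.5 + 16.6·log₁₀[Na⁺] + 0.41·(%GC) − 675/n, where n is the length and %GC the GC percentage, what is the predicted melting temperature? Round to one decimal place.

66.2°C

Length n = 24. Base counts: T=7, C=5, G=6, A=6
G+C = 11, so %GC = 11/24 × 100 = 45.833%
Salt term: 16.6 × (-0.357) = -5.926
GC term: 0.41 × 45.833 = 18.792; length term: −675/24 = −28.125
Tm = 81.5 + (-5.926) + 18.792 − 28.125 = 66.241 → 66.2°C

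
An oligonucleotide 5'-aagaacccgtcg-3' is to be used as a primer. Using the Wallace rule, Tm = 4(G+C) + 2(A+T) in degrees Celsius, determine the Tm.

38°C

Base counts: A=4, C=4, G=3, T=1
AT pairs contribute 5, GC pairs contribute 7.
Tm = 2×5 + 4×7 = 38°C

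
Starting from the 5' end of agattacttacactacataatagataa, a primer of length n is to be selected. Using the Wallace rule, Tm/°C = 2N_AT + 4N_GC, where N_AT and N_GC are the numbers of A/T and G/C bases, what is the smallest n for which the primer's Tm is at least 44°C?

First 16 bases: AGATTACTTACACTAC → Tm = 42°C (< 44°C)
First 17 bases: AGATTACTTACACTACA → Tm = 44°C (≥ 44°C)
Since every base adds ≥2°C, Tm only increases with n, so the threshold is first crossed at n = 17.

n = 17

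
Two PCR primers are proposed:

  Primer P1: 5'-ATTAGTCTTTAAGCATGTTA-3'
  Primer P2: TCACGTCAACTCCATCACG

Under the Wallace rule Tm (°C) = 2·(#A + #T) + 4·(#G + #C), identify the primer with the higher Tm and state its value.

Primer P1: A+T=15, G+C=5 → Tm = 2(15)+4(5) = 50°C
Primer P2: A+T=9, G+C=10 → Tm = 2(9)+4(10) = 58°C
50°C vs 58°C → primer P2 is higher.

Primer P2, 58°C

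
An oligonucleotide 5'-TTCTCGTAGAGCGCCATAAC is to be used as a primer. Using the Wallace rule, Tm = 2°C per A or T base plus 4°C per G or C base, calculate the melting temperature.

60°C

T=5, G=4, A=5, C=6
AT pairs contribute 10, GC pairs contribute 10.
Tm = 2×10 + 4×10 = 60°C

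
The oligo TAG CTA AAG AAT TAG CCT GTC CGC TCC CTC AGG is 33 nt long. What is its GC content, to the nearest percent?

52%

C=10, A=8, G=7, T=8
G+C = 7 + 10 = 17 out of 33 bases
%GC = 17/33 × 100 = 51.52% ≈ 52%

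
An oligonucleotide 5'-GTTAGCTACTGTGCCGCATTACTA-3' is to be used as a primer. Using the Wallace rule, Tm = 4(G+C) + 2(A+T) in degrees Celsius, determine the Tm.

T=8, A=5, G=5, C=6
AT pairs contribute 13, GC pairs contribute 11.
Tm = 2(13) + 4(11) = 26 + 44 = 70°C

70°C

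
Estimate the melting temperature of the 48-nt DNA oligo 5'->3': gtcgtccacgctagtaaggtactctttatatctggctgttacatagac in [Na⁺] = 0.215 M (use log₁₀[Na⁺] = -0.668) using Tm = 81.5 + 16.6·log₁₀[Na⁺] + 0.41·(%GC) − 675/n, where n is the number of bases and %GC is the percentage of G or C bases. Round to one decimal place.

Length n = 48. C=11, T=16, G=10, A=11
G+C = 21, so %GC = 21/48 × 100 = 43.75%
Salt term: 16.6 × (-0.668) = -11.089
GC term: 0.41 × 43.75 = 17.938; length term: −675/48 = −14.062
Tm = 81.5 + (-11.089) + 17.938 − 14.062 = 74.287 → 74.3°C

74.3°C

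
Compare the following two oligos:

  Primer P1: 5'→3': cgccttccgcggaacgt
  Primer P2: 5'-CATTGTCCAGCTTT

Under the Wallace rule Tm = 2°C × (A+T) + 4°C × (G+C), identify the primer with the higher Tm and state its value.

Primer P1, 58°C

Primer P1: A+T=5, G+C=12 → Tm = 2(5)+4(12) = 58°C
Primer P2: A+T=8, G+C=6 → Tm = 2(8)+4(6) = 40°C
58°C vs 40°C → primer P1 is higher.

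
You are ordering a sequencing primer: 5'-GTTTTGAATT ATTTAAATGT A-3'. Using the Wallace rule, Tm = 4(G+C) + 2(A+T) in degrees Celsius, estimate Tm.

48°C

Base counts: A=7, T=11, C=0, G=3
A+T = 18, G+C = 3
Tm = 4·3 + 2·18 = 12 + 36 = 48°C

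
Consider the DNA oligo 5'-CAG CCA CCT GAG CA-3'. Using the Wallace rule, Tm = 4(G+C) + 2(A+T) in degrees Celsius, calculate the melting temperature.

46°C

G=3, T=1, A=4, C=6
AT pairs contribute 5, GC pairs contribute 9.
Tm = 2×5 + 4×9 = 46°C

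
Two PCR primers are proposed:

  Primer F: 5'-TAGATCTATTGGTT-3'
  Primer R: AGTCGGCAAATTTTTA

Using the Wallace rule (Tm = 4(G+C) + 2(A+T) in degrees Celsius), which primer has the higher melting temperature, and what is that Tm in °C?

Primer F: A+T=10, G+C=4 → Tm = 2(10)+4(4) = 36°C
Primer R: A+T=11, G+C=5 → Tm = 2(11)+4(5) = 42°C
36°C vs 42°C → primer R is higher.

Primer R, 42°C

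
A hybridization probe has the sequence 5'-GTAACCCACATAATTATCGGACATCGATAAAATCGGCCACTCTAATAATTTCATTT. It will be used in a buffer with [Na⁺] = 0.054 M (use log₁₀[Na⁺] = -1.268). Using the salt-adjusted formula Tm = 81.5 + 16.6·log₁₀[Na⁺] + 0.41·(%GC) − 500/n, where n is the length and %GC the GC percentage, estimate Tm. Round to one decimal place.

65.4°C

Length n = 56. Base counts: G=6, T=17, A=20, C=13
G+C = 19, so %GC = 19/56 × 100 = 33.929%
Salt term: 16.6 × (-1.268) = -21.049
GC term: 0.41 × 33.929 = 13.911; length term: −500/56 = −8.929
Tm = 81.5 + (-21.049) + 13.911 − 8.929 = 65.433 → 65.4°C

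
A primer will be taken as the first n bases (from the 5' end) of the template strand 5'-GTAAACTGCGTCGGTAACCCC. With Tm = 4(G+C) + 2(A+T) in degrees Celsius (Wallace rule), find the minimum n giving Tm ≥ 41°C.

n = 14

First 13 bases: GTAAACTGCGTCG → Tm = 40°C (< 41°C)
First 14 bases: GTAAACTGCGTCGG → Tm = 44°C (≥ 41°C)
Since every base adds ≥2°C, Tm only increases with n, so the threshold is first crossed at n = 14.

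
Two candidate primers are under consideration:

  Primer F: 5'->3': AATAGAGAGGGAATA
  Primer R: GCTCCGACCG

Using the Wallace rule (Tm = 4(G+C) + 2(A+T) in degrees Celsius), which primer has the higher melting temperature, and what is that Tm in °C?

Primer F, 40°C

Primer F: A+T=10, G+C=5 → Tm = 2(10)+4(5) = 40°C
Primer R: A+T=2, G+C=8 → Tm = 2(2)+4(8) = 36°C
40°C vs 36°C → primer F is higher.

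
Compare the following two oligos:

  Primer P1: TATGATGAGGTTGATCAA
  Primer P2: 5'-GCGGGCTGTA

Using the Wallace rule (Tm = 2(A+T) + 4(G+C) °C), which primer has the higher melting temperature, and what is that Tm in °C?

Primer P1, 48°C

Primer P1: A+T=12, G+C=6 → Tm = 2(12)+4(6) = 48°C
Primer P2: A+T=3, G+C=7 → Tm = 2(3)+4(7) = 34°C
48°C vs 34°C → primer P1 is higher.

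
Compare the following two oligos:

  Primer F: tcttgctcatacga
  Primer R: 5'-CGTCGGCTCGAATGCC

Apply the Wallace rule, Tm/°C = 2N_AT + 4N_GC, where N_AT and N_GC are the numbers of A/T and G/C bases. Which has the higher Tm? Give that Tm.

Primer R, 54°C

Primer F: A+T=8, G+C=6 → Tm = 2(8)+4(6) = 40°C
Primer R: A+T=5, G+C=11 → Tm = 2(5)+4(11) = 54°C
40°C vs 54°C → primer R is higher.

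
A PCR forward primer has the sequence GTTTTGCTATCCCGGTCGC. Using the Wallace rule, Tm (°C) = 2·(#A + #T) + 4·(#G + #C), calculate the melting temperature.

Scanning the sequence gives A=1, C=6, T=7, G=5.
A+T = 8, G+C = 11
Tm = 2(8) + 4(11) = 16 + 44 = 60°C

60°C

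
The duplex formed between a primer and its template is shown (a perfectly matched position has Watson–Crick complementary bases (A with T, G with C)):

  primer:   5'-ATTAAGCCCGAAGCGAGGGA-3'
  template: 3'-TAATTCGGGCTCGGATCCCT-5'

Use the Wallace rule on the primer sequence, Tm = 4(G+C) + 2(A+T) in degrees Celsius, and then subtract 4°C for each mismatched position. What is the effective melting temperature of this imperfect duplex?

Primer base counts: A=7, T=2, G=7, C=4 → A+T=9, G+C=11
Perfect-match Tm = 2(9) + 4(11) = 18 + 44 = 62°C
Mismatches (positions where the bases are not complementary): 3 (at positions 12, 13, 15)
Effective Tm = 62 − 3×4 = 62 − 12 = 50°C

50°C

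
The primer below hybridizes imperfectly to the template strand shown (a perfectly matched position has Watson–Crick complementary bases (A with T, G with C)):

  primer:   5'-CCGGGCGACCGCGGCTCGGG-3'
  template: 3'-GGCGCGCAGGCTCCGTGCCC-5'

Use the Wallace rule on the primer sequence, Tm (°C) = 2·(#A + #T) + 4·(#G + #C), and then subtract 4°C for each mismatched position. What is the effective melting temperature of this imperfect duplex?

60°C

Primer base counts: A=1, T=1, G=10, C=8 → A+T=2, G+C=18
Perfect-match Tm = 2(2) + 4(18) = 4 + 72 = 76°C
Mismatches (positions where the bases are not complementary): 4 (at positions 4, 8, 12, 16)
Effective Tm = 76 − 4×4 = 76 − 16 = 60°C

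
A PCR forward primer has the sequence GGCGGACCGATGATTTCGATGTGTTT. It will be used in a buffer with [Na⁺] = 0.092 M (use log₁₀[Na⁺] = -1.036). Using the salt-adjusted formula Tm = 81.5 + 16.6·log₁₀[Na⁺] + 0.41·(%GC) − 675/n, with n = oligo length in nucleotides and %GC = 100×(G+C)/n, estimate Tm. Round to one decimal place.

58.8°C

Length n = 26. Scanning the sequence gives T=9, C=4, G=9, A=4.
G+C = 13, so %GC = 13/26 × 100 = 50%
Salt term: 16.6 × (-1.036) = -17.198
GC term: 0.41 × 50 = 20.5; length term: −675/26 = −25.962
Tm = 81.5 + (-17.198) + 20.5 − 25.962 = 58.84 → 58.8°C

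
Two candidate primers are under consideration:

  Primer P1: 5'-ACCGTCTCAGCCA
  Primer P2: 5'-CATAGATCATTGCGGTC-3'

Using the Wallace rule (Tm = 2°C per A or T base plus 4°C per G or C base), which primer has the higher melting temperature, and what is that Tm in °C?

Primer P1: A+T=5, G+C=8 → Tm = 2(5)+4(8) = 42°C
Primer P2: A+T=9, G+C=8 → Tm = 2(9)+4(8) = 50°C
42°C vs 50°C → primer P2 is higher.

Primer P2, 50°C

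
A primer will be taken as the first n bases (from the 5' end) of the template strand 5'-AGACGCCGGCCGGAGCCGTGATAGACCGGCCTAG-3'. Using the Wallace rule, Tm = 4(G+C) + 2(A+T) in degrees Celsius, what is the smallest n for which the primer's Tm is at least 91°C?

n = 27

First 26 bases: AGACGCCGGCCGGAGCCGTGATAGAC → Tm = 88°C (< 91°C)
First 27 bases: AGACGCCGGCCGGAGCCGTGATAGACC → Tm = 92°C (≥ 91°C)
Each additional base adds 2°C (A/T) or 4°C (G/C), so Tm is non-decreasing in n; n = 27 is the first length to reach 91°C.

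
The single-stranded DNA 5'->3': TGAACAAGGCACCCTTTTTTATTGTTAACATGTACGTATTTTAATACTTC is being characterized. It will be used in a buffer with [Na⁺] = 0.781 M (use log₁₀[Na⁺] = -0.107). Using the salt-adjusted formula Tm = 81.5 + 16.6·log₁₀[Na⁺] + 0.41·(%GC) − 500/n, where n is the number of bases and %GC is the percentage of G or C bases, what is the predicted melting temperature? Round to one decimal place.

82.0°C

Length n = 50. Base counts: C=9, G=6, A=14, T=21
G+C = 15, so %GC = 15/50 × 100 = 30%
Salt term: 16.6 × (-0.107) = -1.776
GC term: 0.41 × 30 = 12.3; length term: −500/50 = −10
Tm = 81.5 + (-1.776) + 12.3 − 10 = 82.024 → 82.0°C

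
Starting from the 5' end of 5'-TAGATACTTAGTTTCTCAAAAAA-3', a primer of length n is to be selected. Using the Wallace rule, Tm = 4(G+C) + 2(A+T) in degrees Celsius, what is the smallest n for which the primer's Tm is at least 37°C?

n = 15

First 14 bases: TAGATACTTAGTTT → Tm = 34°C (< 37°C)
First 15 bases: TAGATACTTAGTTTC → Tm = 38°C (≥ 37°C)
Each additional base adds 2°C (A/T) or 4°C (G/C), so Tm is non-decreasing in n; n = 15 is the first length to reach 37°C.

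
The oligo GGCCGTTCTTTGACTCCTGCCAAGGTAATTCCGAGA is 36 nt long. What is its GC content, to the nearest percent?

53%

Base counts: C=10, A=7, G=9, T=10
G+C = 9 + 10 = 19 out of 36 bases
%GC = 19/36 × 100 = 52.78% ≈ 53%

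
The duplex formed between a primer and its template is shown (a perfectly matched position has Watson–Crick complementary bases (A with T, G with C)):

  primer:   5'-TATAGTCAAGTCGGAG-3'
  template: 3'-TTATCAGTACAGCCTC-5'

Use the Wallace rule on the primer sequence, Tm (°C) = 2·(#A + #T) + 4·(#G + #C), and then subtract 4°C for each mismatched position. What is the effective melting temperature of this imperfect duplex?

Primer base counts: A=5, T=4, G=5, C=2 → A+T=9, G+C=7
Perfect-match Tm = 2(9) + 4(7) = 18 + 28 = 46°C
Mismatches (positions where the bases are not complementary): 2 (at positions 1, 9)
Effective Tm = 46 − 2×4 = 46 − 8 = 38°C

38°C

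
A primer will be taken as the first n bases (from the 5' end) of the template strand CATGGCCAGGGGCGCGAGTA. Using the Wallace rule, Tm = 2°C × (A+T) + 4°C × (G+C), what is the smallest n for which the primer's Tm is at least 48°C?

n = 14

First 13 bases: CATGGCCAGGGGC → Tm = 46°C (< 48°C)
First 14 bases: CATGGCCAGGGGCG → Tm = 50°C (≥ 48°C)
Each additional base adds 2°C (A/T) or 4°C (G/C), so Tm is non-decreasing in n; n = 14 is the first length to reach 48°C.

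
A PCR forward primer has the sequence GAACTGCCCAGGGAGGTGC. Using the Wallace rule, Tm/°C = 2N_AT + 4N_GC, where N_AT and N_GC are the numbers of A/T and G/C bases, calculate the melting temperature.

64°C

Counting bases: T=2, G=8, C=5, A=4
So N_AT = 6 and N_GC = 13.
Tm = 4·13 + 2·6 = 52 + 12 = 64°C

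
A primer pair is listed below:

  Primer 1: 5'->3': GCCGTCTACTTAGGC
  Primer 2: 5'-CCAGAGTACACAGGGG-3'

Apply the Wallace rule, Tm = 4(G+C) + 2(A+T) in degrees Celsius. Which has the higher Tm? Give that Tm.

Primer 1: A+T=6, G+C=9 → Tm = 2(6)+4(9) = 48°C
Primer 2: A+T=6, G+C=10 → Tm = 2(6)+4(10) = 52°C
48°C vs 52°C → primer 2 is higher.

Primer 2, 52°C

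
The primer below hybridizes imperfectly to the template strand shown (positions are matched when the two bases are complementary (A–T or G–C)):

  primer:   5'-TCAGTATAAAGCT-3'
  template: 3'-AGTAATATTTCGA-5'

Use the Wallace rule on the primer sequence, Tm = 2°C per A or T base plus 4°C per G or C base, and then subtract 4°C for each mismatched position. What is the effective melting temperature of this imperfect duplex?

Primer base counts: A=5, T=4, G=2, C=2 → A+T=9, G+C=4
Perfect-match Tm = 2(9) + 4(4) = 18 + 16 = 34°C
Mismatches (positions where the bases are not complementary): 1 (at position 4)
Effective Tm = 34 − 1×4 = 34 − 4 = 30°C

30°C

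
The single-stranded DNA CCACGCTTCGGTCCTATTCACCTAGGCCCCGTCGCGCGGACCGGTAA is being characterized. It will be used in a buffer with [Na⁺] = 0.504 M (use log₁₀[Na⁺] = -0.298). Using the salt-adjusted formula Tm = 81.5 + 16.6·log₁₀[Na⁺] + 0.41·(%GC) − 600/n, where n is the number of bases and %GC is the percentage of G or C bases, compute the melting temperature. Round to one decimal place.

Length n = 47. Counting bases: A=7, G=12, C=19, T=9
G+C = 31, so %GC = 31/47 × 100 = 65.957%
Salt term: 16.6 × (-0.298) = -4.947
GC term: 0.41 × 65.957 = 27.042; length term: −600/47 = −12.766
Tm = 81.5 + (-4.947) + 27.042 − 12.766 = 90.829 → 90.8°C

90.8°C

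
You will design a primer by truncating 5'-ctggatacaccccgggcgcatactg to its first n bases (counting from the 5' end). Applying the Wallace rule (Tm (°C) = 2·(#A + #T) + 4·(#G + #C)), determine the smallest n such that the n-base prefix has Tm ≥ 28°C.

n = 10

First 9 bases: CTGGATACA → Tm = 26°C (< 28°C)
First 10 bases: CTGGATACAC → Tm = 30°C (≥ 28°C)
Since every base adds ≥2°C, Tm only increases with n, so the threshold is first crossed at n = 10.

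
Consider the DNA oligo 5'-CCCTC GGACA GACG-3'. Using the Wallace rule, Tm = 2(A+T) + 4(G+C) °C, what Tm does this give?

48°C

A=3, C=6, G=4, T=1
A+T = 4, G+C = 10
Tm = 2(4) + 4(10) = 8 + 40 = 48°C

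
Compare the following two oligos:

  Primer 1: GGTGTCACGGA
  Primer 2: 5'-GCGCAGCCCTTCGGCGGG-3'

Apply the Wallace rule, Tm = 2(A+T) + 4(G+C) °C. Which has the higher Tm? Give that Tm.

Primer 1: A+T=4, G+C=7 → Tm = 2(4)+4(7) = 36°C
Primer 2: A+T=3, G+C=15 → Tm = 2(3)+4(15) = 66°C
36°C vs 66°C → primer 2 is higher.

Primer 2, 66°C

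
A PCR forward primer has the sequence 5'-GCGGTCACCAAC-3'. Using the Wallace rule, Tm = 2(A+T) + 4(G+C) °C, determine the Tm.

40°C

Base counts: T=1, G=3, C=5, A=3
A+T = 4, G+C = 8
Tm = 4·8 + 2·4 = 32 + 8 = 40°C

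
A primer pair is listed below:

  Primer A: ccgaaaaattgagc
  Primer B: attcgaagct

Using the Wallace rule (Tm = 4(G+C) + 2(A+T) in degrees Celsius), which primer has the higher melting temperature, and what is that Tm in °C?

Primer A: A+T=8, G+C=6 → Tm = 2(8)+4(6) = 40°C
Primer B: A+T=6, G+C=4 → Tm = 2(6)+4(4) = 28°C
40°C vs 28°C → primer A is higher.

Primer A, 40°C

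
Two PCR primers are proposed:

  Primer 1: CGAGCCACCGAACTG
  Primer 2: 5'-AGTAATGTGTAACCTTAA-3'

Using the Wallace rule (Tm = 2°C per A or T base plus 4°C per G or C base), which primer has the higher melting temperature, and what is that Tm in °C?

Primer 1: A+T=5, G+C=10 → Tm = 2(5)+4(10) = 50°C
Primer 2: A+T=13, G+C=5 → Tm = 2(13)+4(5) = 46°C
50°C vs 46°C → primer 1 is higher.

Primer 1, 50°C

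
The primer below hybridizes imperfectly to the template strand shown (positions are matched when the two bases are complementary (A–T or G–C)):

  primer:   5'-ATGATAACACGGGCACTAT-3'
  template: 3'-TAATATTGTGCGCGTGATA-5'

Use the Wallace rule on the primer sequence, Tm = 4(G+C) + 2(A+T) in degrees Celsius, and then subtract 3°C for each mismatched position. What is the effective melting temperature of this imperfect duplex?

48°C

Primer base counts: A=7, T=4, G=4, C=4 → A+T=11, G+C=8
Perfect-match Tm = 2(11) + 4(8) = 22 + 32 = 54°C
Mismatches (positions where the bases are not complementary): 2 (at positions 3, 12)
Effective Tm = 54 − 2×3 = 54 − 6 = 48°C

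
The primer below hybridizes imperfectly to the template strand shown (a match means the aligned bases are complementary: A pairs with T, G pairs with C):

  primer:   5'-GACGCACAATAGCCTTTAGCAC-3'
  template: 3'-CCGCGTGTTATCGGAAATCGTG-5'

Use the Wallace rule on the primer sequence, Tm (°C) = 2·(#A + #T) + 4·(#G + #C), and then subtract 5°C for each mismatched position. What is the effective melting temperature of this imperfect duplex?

61°C

Primer base counts: A=7, T=4, G=4, C=7 → A+T=11, G+C=11
Perfect-match Tm = 2(11) + 4(11) = 22 + 44 = 66°C
Mismatches (positions where the bases are not complementary): 1 (at position 2)
Effective Tm = 66 − 1×5 = 66 − 5 = 61°C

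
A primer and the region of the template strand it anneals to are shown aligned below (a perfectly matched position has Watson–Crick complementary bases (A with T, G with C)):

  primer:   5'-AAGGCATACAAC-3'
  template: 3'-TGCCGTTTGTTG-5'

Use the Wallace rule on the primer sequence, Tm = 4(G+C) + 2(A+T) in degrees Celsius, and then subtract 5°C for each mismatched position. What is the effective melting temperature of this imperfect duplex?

Primer base counts: A=6, T=1, G=2, C=3 → A+T=7, G+C=5
Perfect-match Tm = 2(7) + 4(5) = 14 + 20 = 34°C
Mismatches (positions where the bases are not complementary): 2 (at positions 2, 7)
Effective Tm = 34 − 2×5 = 34 − 10 = 24°C

24°C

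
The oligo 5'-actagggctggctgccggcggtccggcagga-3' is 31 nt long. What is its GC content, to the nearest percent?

74%

A=4, C=9, T=4, G=14
G+C = 14 + 9 = 23 out of 31 bases
%GC = 23/31 × 100 = 74.19% ≈ 74%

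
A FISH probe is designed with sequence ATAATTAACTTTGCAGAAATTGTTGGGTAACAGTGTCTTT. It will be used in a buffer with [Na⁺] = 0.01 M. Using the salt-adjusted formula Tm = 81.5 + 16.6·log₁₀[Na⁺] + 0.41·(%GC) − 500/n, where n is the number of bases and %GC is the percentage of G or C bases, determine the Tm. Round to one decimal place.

Length n = 40. C=4, T=16, A=12, G=8
G+C = 12, so %GC = 12/40 × 100 = 30%
Salt term: 16.6 × (-2) = -33.2
GC term: 0.41 × 30 = 12.3; length term: −500/40 = −12.5
Tm = 81.5 + (-33.2) + 12.3 − 12.5 = 48.1 → 48.1°C

48.1°C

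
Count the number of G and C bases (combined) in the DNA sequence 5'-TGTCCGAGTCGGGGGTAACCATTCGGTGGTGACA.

Base counts: T=8, A=6, C=7, G=13
G+C = 13 + 7 = 20

20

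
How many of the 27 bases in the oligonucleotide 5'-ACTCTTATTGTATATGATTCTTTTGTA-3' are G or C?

6

Scanning the sequence gives T=15, G=3, A=6, C=3.
G+C = 3 + 3 = 6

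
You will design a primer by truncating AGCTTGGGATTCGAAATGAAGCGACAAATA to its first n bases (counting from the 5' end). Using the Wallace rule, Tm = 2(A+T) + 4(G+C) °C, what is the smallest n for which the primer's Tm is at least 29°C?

First 9 bases: AGCTTGGGA → Tm = 28°C (< 29°C)
First 10 bases: AGCTTGGGAT → Tm = 30°C (≥ 29°C)
Since every base adds ≥2°C, Tm only increases with n, so the threshold is first crossed at n = 10.

n = 10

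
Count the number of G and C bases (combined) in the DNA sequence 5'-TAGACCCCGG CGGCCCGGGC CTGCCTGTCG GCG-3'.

Base counts: A=2, C=14, G=13, T=4
Total G or C: 13 + 14 = 27

27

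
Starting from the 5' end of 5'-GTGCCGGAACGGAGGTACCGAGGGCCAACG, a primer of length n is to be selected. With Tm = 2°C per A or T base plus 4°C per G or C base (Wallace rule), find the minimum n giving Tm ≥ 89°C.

First 25 bases: GTGCCGGAACGGAGGTACCGAGGGC → Tm = 86°C (< 89°C)
First 26 bases: GTGCCGGAACGGAGGTACCGAGGGCC → Tm = 90°C (≥ 89°C)
Each additional base adds 2°C (A/T) or 4°C (G/C), so Tm is non-decreasing in n; n = 26 is the first length to reach 89°C.

n = 26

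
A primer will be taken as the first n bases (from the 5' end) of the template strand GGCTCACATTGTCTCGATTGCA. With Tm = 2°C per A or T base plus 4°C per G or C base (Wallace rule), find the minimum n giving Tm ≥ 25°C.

First 7 bases: GGCTCAC → Tm = 24°C (< 25°C)
First 8 bases: GGCTCACA → Tm = 26°C (≥ 25°C)
Since every base adds ≥2°C, Tm only increases with n, so the threshold is first crossed at n = 8.

n = 8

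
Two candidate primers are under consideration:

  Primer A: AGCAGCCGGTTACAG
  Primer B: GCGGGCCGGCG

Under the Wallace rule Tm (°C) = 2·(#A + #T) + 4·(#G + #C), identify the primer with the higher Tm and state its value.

Primer A: A+T=6, G+C=9 → Tm = 2(6)+4(9) = 48°C
Primer B: A+T=0, G+C=11 → Tm = 2(0)+4(11) = 44°C
48°C vs 44°C → primer A is higher.

Primer A, 48°C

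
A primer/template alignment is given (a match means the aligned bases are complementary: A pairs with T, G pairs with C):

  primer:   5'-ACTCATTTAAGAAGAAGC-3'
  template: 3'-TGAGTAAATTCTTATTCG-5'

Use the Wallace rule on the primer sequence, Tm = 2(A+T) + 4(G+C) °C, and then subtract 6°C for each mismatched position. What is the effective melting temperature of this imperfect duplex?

Primer base counts: A=8, T=4, G=3, C=3 → A+T=12, G+C=6
Perfect-match Tm = 2(12) + 4(6) = 24 + 24 = 48°C
Mismatches (positions where the bases are not complementary): 1 (at position 14)
Effective Tm = 48 − 1×6 = 48 − 6 = 42°C

42°C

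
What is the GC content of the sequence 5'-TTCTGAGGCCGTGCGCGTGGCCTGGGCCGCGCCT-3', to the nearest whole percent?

76%

Counting bases: A=1, C=12, T=7, G=14
G+C = 14 + 12 = 26 out of 34 bases
%GC = 26/34 × 100 = 76.47% ≈ 76%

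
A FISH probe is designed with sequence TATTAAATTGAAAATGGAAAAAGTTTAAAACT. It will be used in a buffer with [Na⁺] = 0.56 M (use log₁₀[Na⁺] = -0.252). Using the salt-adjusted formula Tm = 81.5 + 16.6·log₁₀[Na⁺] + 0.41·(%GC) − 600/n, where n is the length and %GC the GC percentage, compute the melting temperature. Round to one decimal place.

65.0°C

Length n = 32. Base counts: T=10, G=4, A=17, C=1
G+C = 5, so %GC = 5/32 × 100 = 15.625%
Salt term: 16.6 × (-0.252) = -4.183
GC term: 0.41 × 15.625 = 6.406; length term: −600/32 = −18.75
Tm = 81.5 + (-4.183) + 6.406 − 18.75 = 64.973 → 65.0°C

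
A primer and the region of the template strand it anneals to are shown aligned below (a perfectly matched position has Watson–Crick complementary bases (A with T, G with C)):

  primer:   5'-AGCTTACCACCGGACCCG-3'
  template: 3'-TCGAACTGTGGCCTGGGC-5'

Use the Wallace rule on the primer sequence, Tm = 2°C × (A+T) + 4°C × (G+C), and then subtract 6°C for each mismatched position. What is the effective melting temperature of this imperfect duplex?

48°C

Primer base counts: A=4, T=2, G=4, C=8 → A+T=6, G+C=12
Perfect-match Tm = 2(6) + 4(12) = 12 + 48 = 60°C
Mismatches (positions where the bases are not complementary): 2 (at positions 6, 7)
Effective Tm = 60 − 2×6 = 60 − 12 = 48°C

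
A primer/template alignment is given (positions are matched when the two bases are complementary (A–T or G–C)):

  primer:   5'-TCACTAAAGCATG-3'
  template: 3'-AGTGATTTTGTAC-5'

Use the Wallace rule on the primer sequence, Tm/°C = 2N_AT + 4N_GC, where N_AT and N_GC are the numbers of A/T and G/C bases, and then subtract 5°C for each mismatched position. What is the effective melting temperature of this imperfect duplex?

31°C

Primer base counts: A=5, T=3, G=2, C=3 → A+T=8, G+C=5
Perfect-match Tm = 2(8) + 4(5) = 16 + 20 = 36°C
Mismatches (positions where the bases are not complementary): 1 (at position 9)
Effective Tm = 36 − 1×5 = 36 − 5 = 31°C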